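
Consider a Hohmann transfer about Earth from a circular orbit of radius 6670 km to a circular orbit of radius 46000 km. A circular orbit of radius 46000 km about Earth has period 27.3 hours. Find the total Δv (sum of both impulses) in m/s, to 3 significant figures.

From Kepler's third law T² = 4π²r³/μ at r = 46000 km, T = 27.3 hours = 27.3 × 3600 s = 98280 s: μ = 4π²r³/T² = 3.97835×10^5 km³/s².
Semi-major axis of the transfer orbit: a_t = (6670 + 46000)/2 = 26335 km.
At r₁ the circular-orbit speed is v₁ = √(μ/r₁) = 7.7230 km/s.
Transfer-orbit speed at r₁ (vis-viva equation): v_p = √[μ(2/r₁ − 1/a_t)] = 10.207 km/s.
First burn Δv₁ = |v_p − v₁| = 2.484 km/s.
At r₂, v₂ = √(μ/r₂) = 2.941 km/s.
Transfer-orbit speed at r₂: v_a = √[μ(2/r₂ − 1/a_t)] = 1.480 km/s.
Second burn Δv₂ = |v₂ − v_a| = 1.461 km/s.
Total Δv = Δv₁ + Δv₂ = 3.945 km/s.

Δv = 3940 m/s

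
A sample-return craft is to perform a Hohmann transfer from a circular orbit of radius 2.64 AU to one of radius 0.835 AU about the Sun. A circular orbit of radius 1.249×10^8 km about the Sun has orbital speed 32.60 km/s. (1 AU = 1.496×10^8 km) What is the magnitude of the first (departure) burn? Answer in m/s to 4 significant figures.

From the circular-orbit relation v² = μ/r at r = 1.249×10^8 km: μ = v²r = (32.60)² × 1.249×10^8 = 1.32739×10^11 km³/s².
In km: r₁ = 2.64 × 1.496×10^8 = 3.94944×10^8 km; r₂ = 0.835 × 1.496×10^8 = 1.24916×10^8 km.
The Hohmann ellipse has a_t = (r₁ + r₂)/2 = 2.5993×10^8 km.
On the circular orbit at r = 3.94944×10^8 km, v_c = √(μ/r) = 18.333 km/s.
Transfer-orbit speed at the same r (vis-viva, a = a_t): v_t = √[μ(2/r − 1/a_t)] = 12.709 km/s.
Δv₁ = |v_t − v_c| = |12.709 − 18.333| = 5.624 km/s.

Δv₁ = 5624 m/s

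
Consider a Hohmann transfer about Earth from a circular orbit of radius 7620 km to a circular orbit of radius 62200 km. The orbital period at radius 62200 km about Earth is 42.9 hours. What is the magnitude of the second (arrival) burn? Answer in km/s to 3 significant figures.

From Kepler's third law T² = 4π²r³/μ at r = 62200 km, T = 42.9 hours = 42.9 × 3600 s = 1.5444×10^5 s: μ = 4π²r³/T² = 3.98301×10^5 km³/s².
Transfer-ellipse semi-major axis a_t = (r₁ + r₂)/2 = (7620 + 62200)/2 = 34910 km.
On the circular orbit at r = 62200 km, v_c = √(μ/r) = 2.5305 km/s.
Vis-viva on the transfer ellipse at r = 62200 km gives v_t = √[μ(2/r − 1/a_t)] = 1.1823 km/s.
Δv₂ = |v_t − v_c| = |1.1823 − 2.5305| = 1.348 km/s.

Δv₂ = 1.35 km/s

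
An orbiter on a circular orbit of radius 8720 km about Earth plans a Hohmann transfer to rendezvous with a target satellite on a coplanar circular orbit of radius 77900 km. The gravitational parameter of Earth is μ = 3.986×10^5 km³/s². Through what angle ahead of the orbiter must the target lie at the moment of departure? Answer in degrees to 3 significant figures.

φ = 105°

Transfer-ellipse semi-major axis a_t = (r₁ + r₂)/2 = (8720 + 77900)/2 = 43310 km.
Transfer time t = π√(a_t³/μ) = 44850.1 s.
Target angular speed ω₂ = √(μ/r₂³) = 2.90377×10^-5 rad/s.
Angle swept by the target during transfer: ω₂·t = 1.3023 rad = 74.62°.
The orbiter traverses 180° on the transfer ellipse, so the target must lead by 180° − 74.62° = 105°.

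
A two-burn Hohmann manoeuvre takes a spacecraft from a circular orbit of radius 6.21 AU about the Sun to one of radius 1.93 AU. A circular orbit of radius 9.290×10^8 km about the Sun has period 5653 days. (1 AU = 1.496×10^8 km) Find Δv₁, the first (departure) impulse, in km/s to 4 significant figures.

From Kepler's third law T² = 4π²r³/μ at r = 9.290×10^8 km, T = 5653 days = 5653 × 86400 s = 4.884192×10^8 s: μ = 4π²r³/T² = 1.32685×10^11 km³/s².
In km: r₁ = 6.21 × 1.496×10^8 = 9.29016×10^8 km; r₂ = 1.93 × 1.496×10^8 = 2.88728×10^8 km.
The Hohmann ellipse has a_t = (r₁ + r₂)/2 = 6.08872×10^8 km.
Circular speed at r = 9.29016×10^8 km: v_c = √(μ/r) = 11.951 km/s.
Vis-viva on the transfer ellipse at r = 9.29016×10^8 km gives v_t = √[μ(2/r − 1/a_t)] = 8.2296 km/s.
Δv₁ = |v_t − v_c| = |8.2296 − 11.951| = 3.721 km/s.

Δv₁ = 3.721 km/s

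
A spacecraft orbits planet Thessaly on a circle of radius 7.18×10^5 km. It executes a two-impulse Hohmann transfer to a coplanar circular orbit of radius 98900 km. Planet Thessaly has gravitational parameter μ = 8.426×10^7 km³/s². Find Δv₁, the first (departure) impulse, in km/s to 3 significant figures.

Δv₁ = 5.50 km/s

The Hohmann ellipse has a_t = (r₁ + r₂)/2 = 4.0845×10^5 km.
On the circular orbit at r = 7.180×10^5 km, v_c = √(μ/r) = 10.833 km/s.
Vis-viva on the transfer ellipse at r = 7.180×10^5 km gives v_t = √[μ(2/r − 1/a_t)] = 5.3306 km/s.
Δv₁ = |v_t − v_c| = |5.3306 − 10.833| = 5.502 km/s.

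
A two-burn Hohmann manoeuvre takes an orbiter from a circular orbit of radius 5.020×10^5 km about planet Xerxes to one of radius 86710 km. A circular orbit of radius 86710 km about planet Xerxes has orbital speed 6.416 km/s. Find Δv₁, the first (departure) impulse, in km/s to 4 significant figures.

From the circular-orbit relation v² = μ/r at r = 86710 km: μ = v²r = (6.416)² × 86710 = 3.56942×10^6 km³/s².
Transfer-ellipse semi-major axis a_t = (r₁ + r₂)/2 = (5.020×10^5 + 86710)/2 = 2.94355×10^5 km.
Circular speed at r = 5.020×10^5 km: v_c = √(μ/r) = 2.6665 km/s.
Vis-viva on the transfer ellipse at r = 5.020×10^5 km gives v_t = √[μ(2/r − 1/a_t)] = 1.4473 km/s.
Δv₁ = |v_t − v_c| = |1.4473 − 2.6665| = 1.219 km/s.

Δv₁ = 1.219 km/s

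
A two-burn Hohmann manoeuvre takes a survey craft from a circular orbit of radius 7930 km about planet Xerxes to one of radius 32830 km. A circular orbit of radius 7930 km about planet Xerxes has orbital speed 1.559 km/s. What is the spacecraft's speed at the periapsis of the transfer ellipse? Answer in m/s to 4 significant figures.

v = 1979 m/s

From the circular-orbit relation v² = μ/r at r = 7930 km: μ = v²r = (1.559)² × 7930 = 19273.7 km³/s².
The Hohmann ellipse has a_t = (r₁ + r₂)/2 = 20380 km.
At periapsis, r = 7930 km.
Applying v² = μ(2/r − 1/a_t): v = 1.979 km/s.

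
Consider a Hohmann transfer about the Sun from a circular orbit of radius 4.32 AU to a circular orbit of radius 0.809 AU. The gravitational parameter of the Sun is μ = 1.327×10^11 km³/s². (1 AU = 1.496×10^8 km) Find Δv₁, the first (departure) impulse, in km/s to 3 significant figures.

In km: r₁ = 4.32 × 1.496×10^8 = 6.46272×10^8 km; r₂ = 0.809 × 1.496×10^8 = 1.210264×10^8 km.
Semi-major axis of the transfer orbit: a_t = (6.46272×10^8 + 1.210264×10^8)/2 = 3.836492×10^8 km.
Circular speed at r = 6.46272×10^8 km: v_c = √(μ/r) = 14.329 km/s.
Transfer-orbit speed at the same r (vis-viva, a = a_t): v_t = √[μ(2/r − 1/a_t)] = 8.0482 km/s.
Δv₁ = |v_t − v_c| = |8.0482 − 14.329| = 6.281 km/s.

Δv₁ = 6.28 km/s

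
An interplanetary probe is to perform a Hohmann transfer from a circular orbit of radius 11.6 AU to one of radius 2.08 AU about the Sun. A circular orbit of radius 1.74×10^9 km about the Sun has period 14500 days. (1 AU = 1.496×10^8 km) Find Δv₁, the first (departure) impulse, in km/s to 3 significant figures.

From Kepler's third law T² = 4π²r³/μ at r = 1.74×10^9 km, T = 14500 days = 14500 × 86400 s = 1.2528×10^9 s: μ = 4π²r³/T² = 1.32509×10^11 km³/s².
In km: r₁ = 11.6 × 1.496×10^8 = 1.73536×10^9 km; r₂ = 2.08 × 1.496×10^8 = 3.11168×10^8 km.
Transfer-ellipse semi-major axis a_t = (r₁ + r₂)/2 = (1.73536×10^9 + 3.11168×10^8)/2 = 1.023264×10^9 km.
On the circular orbit at r = 1.73536×10^9 km, v_c = √(μ/r) = 8.7383 km/s.
Vis-viva on the transfer ellipse at r = 1.73536×10^9 km gives v_t = √[μ(2/r − 1/a_t)] = 4.8187 km/s.
Δv₁ = |v_t − v_c| = |4.8187 − 8.7383| = 3.920 km/s.

Δv₁ = 3.92 km/s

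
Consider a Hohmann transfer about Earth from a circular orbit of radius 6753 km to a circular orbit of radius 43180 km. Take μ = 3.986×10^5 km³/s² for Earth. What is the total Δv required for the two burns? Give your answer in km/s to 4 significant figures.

The Hohmann ellipse has a_t = (r₁ + r₂)/2 = 24966.5 km.
At r₁ the circular-orbit speed is v₁ = √(μ/r₁) = 7.6828 km/s.
On the transfer ellipse at r₁, vis-viva gives v_p = √[μ(2/r₁ − 1/a_t)] = 10.104 km/s.
First burn Δv₁ = |v_p − v₁| = 2.421 km/s.
At r₂, v₂ = √(μ/r₂) = 3.038 km/s.
Transfer-orbit speed at r₂: v_a = √[μ(2/r₂ − 1/a_t)] = 1.580 km/s.
Second burn Δv₂ = |v₂ − v_a| = 1.458 km/s.
Δv = Δv₁ + Δv₂ = 2.421 + 1.458 = 3.879 km/s.

Δv = 3.879 km/s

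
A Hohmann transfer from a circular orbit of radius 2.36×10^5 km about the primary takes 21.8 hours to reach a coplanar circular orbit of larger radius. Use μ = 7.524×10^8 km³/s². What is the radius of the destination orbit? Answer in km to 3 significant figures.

Transfer time t = 21.8 hours = 78480 s, and t = π√(a_t³/μ).
So a_t = (μ t²/π²)^(1/3) = (7.524×10^8 × (78480)² / π²)^(1/3) = 7.7724×10^5 km.
Since a_t = (r₁ + r₂)/2, r₂ = 2a_t − r₁ = 2×7.7724×10^5 − 2.360×10^5 = 1.31848×10^6 km.

r₂ = 1.32×10^6 km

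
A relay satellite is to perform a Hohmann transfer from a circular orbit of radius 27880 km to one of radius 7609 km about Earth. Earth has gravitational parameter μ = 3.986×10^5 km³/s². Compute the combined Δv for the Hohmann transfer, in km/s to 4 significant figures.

Δv = 3.140 km/s

Semi-major axis of the transfer orbit: a_t = (27880 + 7609)/2 = 17744.5 km.
Circular speed at r₁: v₁ = √(μ/r₁) = √(3.986×10^5/27880) = 3.781 km/s.
On the transfer ellipse at r₁, vis-viva gives v_a = √[μ(2/r₁ − 1/a_t)] = 2.476 km/s.
First burn Δv₁ = |v_a − v₁| = 1.305 km/s.
Circular speed at r₂: v₂ = √(μ/r₂) = 7.23777 km/s.
Transfer-orbit speed at r₂: v_p = √[μ(2/r₂ − 1/a_t)] = 9.07234 km/s.
Second burn Δv₂ = |v₂ − v_p| = 1.835 km/s.
Total Δv = Δv₁ + Δv₂ = 3.140 km/s.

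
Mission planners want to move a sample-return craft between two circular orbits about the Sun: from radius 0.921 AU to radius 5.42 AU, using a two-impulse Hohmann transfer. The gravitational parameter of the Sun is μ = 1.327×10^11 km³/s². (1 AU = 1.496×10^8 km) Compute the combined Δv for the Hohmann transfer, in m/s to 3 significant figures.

Δv = 15400 m/s

In km: r₁ = 0.921 × 1.496×10^8 = 1.377816×10^8 km; r₂ = 5.42 × 1.496×10^8 = 8.10832×10^8 km.
Semi-major axis of the transfer orbit: a_t = (1.377816×10^8 + 8.10832×10^8)/2 = 4.743068×10^8 km.
Circular speed at r₁: v₁ = √(μ/r₁) = √(1.327×10^11/1.377816×10^8) = 31.03415 km/s.
On the transfer ellipse at r₁, v² = μ(2/r − 1/a) gives v_p = √[μ(2/r₁ − 1/a_t)] = 40.57660 km/s.
First burn Δv₁ = |v_p − v₁| = 9.542 km/s.
Circular speed at r₂: v₂ = √(μ/r₂) = 12.793 km/s.
Transfer-orbit speed at r₂: v_a = √[μ(2/r₂ − 1/a_t)] = 6.8950 km/s.
Second burn Δv₂ = |v₂ − v_a| = 5.898 km/s.
Δv = Δv₁ + Δv₂ = 9.542 + 5.898 = 15.44 km/s.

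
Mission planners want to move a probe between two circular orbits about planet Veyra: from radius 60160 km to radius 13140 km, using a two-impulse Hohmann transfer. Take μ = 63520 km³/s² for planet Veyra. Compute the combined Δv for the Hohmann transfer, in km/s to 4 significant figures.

Δv = 1.031 km/s

Semi-major axis of the transfer orbit: a_t = (60160 + 13140)/2 = 36650 km.
At r₁ the circular-orbit speed is v₁ = √(μ/r₁) = 1.02755 km/s.
On the transfer ellipse at r₁, vis-viva gives v_a = √[μ(2/r₁ − 1/a_t)] = 0.615265 km/s.
First burn Δv₁ = |v_a − v₁| = 0.4123 km/s.
Circular speed at r₂: v₂ = √(μ/r₂) = 2.19866 km/s.
Transfer-orbit speed at r₂: v_p = √[μ(2/r₂ − 1/a_t)] = 2.81692 km/s.
Second burn Δv₂ = |v₂ − v_p| = 0.6183 km/s.
Total Δv = Δv₁ + Δv₂ = 1.031 km/s.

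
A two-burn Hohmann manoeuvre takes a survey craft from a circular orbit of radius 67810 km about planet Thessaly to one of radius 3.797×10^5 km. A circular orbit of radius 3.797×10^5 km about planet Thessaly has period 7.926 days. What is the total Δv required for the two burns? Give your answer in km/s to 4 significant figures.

From Kepler's third law T² = 4π²r³/μ at r = 3.797×10^5 km, T = 7.926 days = 7.926 × 86400 s = 6.848064×10^5 s: μ = 4π²r³/T² = 4.60835×10^6 km³/s².
Transfer-ellipse semi-major axis a_t = (r₁ + r₂)/2 = (67810 + 3.797×10^5)/2 = 2.23755×10^5 km.
At r₁ the circular-orbit speed is v₁ = √(μ/r₁) = 8.2438 km/s.
Transfer-orbit speed at r₁ (vis-viva): v_p = √[μ(2/r₁ − 1/a_t)] = 10.739 km/s.
First burn Δv₁ = |v_p − v₁| = 2.495 km/s.
Circular speed at r₂: v₂ = √(μ/r₂) = 3.484 km/s.
Transfer-orbit speed at r₂: v_a = √[μ(2/r₂ − 1/a_t)] = 1.918 km/s.
Second burn Δv₂ = |v₂ − v_a| = 1.566 km/s.
Total Δv = Δv₁ + Δv₂ = 4.061 km/s.

Δv = 4.061 km/s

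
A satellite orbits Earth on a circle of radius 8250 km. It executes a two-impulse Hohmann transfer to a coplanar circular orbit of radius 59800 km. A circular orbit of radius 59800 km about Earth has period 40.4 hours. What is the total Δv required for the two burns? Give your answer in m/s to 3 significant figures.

Δv = 3580 m/s

From Kepler's third law T² = 4π²r³/μ at r = 59800 km, T = 40.4 hours = 40.4 × 3600 s = 1.4544×10^5 s: μ = 4π²r³/T² = 3.99113×10^5 km³/s².
The Hohmann ellipse has a_t = (r₁ + r₂)/2 = 34025 km.
At r₁ the circular-orbit speed is v₁ = √(μ/r₁) = 6.955 km/s.
On the transfer ellipse at r₁, vis-viva gives v_p = √[μ(2/r₁ − 1/a_t)] = 9.221 km/s.
First burn Δv₁ = |v_p − v₁| = 2.266 km/s.
At r₂, v₂ = √(μ/r₂) = 2.583 km/s.
Transfer-orbit speed at r₂: v_a = √[μ(2/r₂ − 1/a_t)] = 1.272 km/s.
Second burn Δv₂ = |v₂ − v_a| = 1.311 km/s.
Δv = Δv₁ + Δv₂ = 2.266 + 1.311 = 3.577 km/s.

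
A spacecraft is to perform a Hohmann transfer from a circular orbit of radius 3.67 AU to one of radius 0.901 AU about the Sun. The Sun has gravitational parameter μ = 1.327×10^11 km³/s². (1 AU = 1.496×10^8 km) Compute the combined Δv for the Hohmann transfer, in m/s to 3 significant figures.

In km: r₁ = 3.67 × 1.496×10^8 = 5.49032×10^8 km; r₂ = 0.901 × 1.496×10^8 = 1.347896×10^8 km.
Transfer-ellipse semi-major axis a_t = (r₁ + r₂)/2 = (5.49032×10^8 + 1.347896×10^8)/2 = 3.419108×10^8 km.
Circular speed at r₁: v₁ = √(μ/r₁) = √(1.327×10^11/5.49032×10^8) = 15.5466 km/s.
Transfer-orbit speed at r₁ (vis-viva equation): v_a = √[μ(2/r₁ − 1/a_t)] = 9.76132 km/s.
First burn Δv₁ = |v_a − v₁| = 5.785 km/s.
At r₂, v₂ = √(μ/r₂) = 31.3767 km/s.
Transfer-orbit speed at r₂: v_p = √[μ(2/r₂ − 1/a_t)] = 39.7603 km/s.
Second burn Δv₂ = |v₂ − v_p| = 8.384 km/s.
Total Δv = Δv₁ + Δv₂ = 14.17 km/s.

Δv = 14200 m/s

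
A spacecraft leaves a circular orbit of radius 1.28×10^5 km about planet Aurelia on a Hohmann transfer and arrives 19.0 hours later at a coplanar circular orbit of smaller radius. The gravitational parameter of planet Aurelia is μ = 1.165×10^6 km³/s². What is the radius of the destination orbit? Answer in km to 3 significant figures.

Transfer time t = 19.0 hours = 68400 s, and t = π√(a_t³/μ).
So a_t = (μ t²/π²)^(1/3) = (1.165×10^6 × (68400)² / π²)^(1/3) = 82044 km.
Since a_t = (r₁ + r₂)/2, r₂ = 2a_t − r₁ = 2×82044 − 1.280×10^5 = 36088 km.

r₂ = 36100 km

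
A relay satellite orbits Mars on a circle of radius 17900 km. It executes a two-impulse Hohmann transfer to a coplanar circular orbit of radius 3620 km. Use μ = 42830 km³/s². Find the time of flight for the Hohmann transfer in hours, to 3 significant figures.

Transfer-ellipse semi-major axis a_t = (r₁ + r₂)/2 = (17900 + 3620)/2 = 10760 km.
By Kepler's third law the transfer-orbit period is T = 2π√(a_t³/μ), so t = T/2 = 16940 s.
Converting: 16940 s ÷ 3600 s/hour = 4.71 hours.

t = 4.71 hours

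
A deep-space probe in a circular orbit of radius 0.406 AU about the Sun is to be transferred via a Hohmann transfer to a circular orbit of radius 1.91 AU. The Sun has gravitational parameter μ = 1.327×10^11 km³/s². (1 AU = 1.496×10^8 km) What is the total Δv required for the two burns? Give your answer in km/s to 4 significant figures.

In km: r₁ = 0.406 × 1.496×10^8 = 6.07376×10^7 km; r₂ = 1.91 × 1.496×10^8 = 2.85736×10^8 km.
Semi-major axis of the transfer orbit: a_t = (6.07376×10^7 + 2.85736×10^8)/2 = 1.732368×10^8 km.
Circular speed at r₁: v₁ = √(μ/r₁) = √(1.327×10^11/6.07376×10^7) = 46.74 km/s.
Transfer-orbit speed at r₁ (vis-viva equation): v_p = √[μ(2/r₁ − 1/a_t)] = 60.03 km/s.
First burn Δv₁ = |v_p − v₁| = 13.29 km/s.
Circular speed at r₂: v₂ = √(μ/r₂) = 21.55 km/s.
Transfer-orbit speed at r₂: v_a = √[μ(2/r₂ − 1/a_t)] = 12.76 km/s.
Second burn Δv₂ = |v₂ − v_a| = 8.790 km/s.
Δv = Δv₁ + Δv₂ = 13.29 + 8.790 = 22.08 km/s.

Δv = 22.08 km/s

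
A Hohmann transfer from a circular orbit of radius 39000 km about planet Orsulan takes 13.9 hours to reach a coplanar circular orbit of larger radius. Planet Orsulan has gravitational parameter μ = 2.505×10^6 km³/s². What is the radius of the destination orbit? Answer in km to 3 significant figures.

Transfer time t = 13.9 hours = 50040 s, and t = π√(a_t³/μ).
So a_t = (μ t²/π²)^(1/3) = (2.505×10^6 × (50040)² / π²)^(1/3) = 85977 km.
Since a_t = (r₁ + r₂)/2, r₂ = 2a_t − r₁ = 2×85977 − 39000 = 1.32954×10^5 km.

r₂ = 1.33×10^5 km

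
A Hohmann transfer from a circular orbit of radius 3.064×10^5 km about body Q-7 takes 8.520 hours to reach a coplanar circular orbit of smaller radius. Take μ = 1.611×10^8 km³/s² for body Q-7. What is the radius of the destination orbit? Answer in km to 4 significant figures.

r₂ = 1.907×10^5 km

Transfer time t = 8.520 hours = 30672 s, and t = π√(a_t³/μ).
So a_t = (μ t²/π²)^(1/3) = (1.611×10^8 × (30672)² / π²)^(1/3) = 2.4856×10^5 km.
Since a_t = (r₁ + r₂)/2, r₂ = 2a_t − r₁ = 2×2.4856×10^5 − 3.064×10^5 = 1.9072×10^5 km.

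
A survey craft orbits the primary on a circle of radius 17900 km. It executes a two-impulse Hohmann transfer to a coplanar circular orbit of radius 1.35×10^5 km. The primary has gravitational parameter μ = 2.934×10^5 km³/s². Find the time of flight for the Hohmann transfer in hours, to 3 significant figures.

Semi-major axis of the transfer orbit: a_t = (17900 + 1.350×10^5)/2 = 76450 km.
Transfer time t = π√(a_t³/μ) = π√((76450)³ / 2.934×10^5) = 1.226×10^5 s.
Converting: 1.226×10^5 s ÷ 3600 s/hour = 34.1 hours.

t = 34.1 hours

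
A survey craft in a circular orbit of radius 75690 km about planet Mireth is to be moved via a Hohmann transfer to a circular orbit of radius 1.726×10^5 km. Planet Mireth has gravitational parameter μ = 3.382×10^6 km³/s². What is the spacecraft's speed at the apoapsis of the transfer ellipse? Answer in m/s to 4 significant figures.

v = 3456 m/s

Transfer-ellipse semi-major axis a_t = (r₁ + r₂)/2 = (75690 + 1.726×10^5)/2 = 1.24145×10^5 km.
At apoapsis, r = 1.726×10^5 km.
Applying v² = μ(2/r − 1/a_t): v = 3.456 km/s.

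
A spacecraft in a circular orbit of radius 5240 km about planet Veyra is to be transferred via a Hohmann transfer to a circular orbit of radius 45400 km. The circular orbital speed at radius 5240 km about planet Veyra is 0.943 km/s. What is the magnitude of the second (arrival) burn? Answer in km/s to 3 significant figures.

Δv₂ = 0.175 km/s

From the circular-orbit relation v² = μ/r at r = 5240 km: μ = v²r = (0.943)² × 5240 = 4659.66 km³/s².
Semi-major axis of the transfer orbit: a_t = (5240 + 45400)/2 = 25320 km.
On the circular orbit at r = 45400 km, v_c = √(μ/r) = 0.32037 km/s.
Vis-viva on the transfer ellipse at r = 45400 km gives v_t = √[μ(2/r − 1/a_t)] = 0.14574 km/s.
Δv₂ = |v_t − v_c| = |0.14574 − 0.32037| = 0.1746 km/s.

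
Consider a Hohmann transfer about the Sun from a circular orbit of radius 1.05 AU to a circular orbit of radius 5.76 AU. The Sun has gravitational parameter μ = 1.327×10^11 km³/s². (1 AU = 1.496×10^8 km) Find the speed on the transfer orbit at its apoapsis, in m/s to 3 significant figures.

In km: r₁ = 1.05 × 1.496×10^8 = 1.5708×10^8 km; r₂ = 5.76 × 1.496×10^8 = 8.61696×10^8 km.
Semi-major axis of the transfer orbit: a_t = (1.5708×10^8 + 8.61696×10^8)/2 = 5.09388×10^8 km.
At apoapsis, r = 8.61696×10^8 km.
Vis-viva: v = √[μ(2/r − 1/a_t)] = √[1.327×10^11 × (2/8.61696×10^8 − 1/5.09388×10^8)] = 6.891 km/s.

v = 6890 m/s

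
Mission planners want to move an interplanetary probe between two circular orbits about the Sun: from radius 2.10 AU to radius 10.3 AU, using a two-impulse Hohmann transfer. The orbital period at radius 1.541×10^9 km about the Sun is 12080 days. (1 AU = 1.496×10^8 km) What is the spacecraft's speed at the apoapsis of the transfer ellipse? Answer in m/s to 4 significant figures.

v = 5399 m/s

From Kepler's third law T² = 4π²r³/μ at r = 1.541×10^9 km, T = 12080 days = 12080 × 86400 s = 1.043712×10^9 s: μ = 4π²r³/T² = 1.32619×10^11 km³/s².
In km: r₁ = 2.10 × 1.496×10^8 = 3.1416×10^8 km; r₂ = 10.3 × 1.496×10^8 = 1.54088×10^9 km.
Semi-major axis of the transfer orbit: a_t = (3.1416×10^8 + 1.54088×10^9)/2 = 9.2752×10^8 km.
The apoapsis of the transfer ellipse is at r = 1.54088×10^9 km.
Applying v² = μ(2/r − 1/a_t): v = 5.399 km/s.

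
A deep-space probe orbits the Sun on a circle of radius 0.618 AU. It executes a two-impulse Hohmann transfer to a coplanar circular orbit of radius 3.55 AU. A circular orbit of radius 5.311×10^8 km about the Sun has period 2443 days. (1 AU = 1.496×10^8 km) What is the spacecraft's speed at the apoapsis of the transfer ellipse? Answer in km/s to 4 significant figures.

From Kepler's third law T² = 4π²r³/μ at r = 5.311×10^8 km, T = 2443 days = 2443 × 86400 s = 2.110752×10^8 s: μ = 4π²r³/T² = 1.32744×10^11 km³/s².
In km: r₁ = 0.618 × 1.496×10^8 = 9.24528×10^7 km; r₂ = 3.55 × 1.496×10^8 = 5.3108×10^8 km.
Semi-major axis of the transfer orbit: a_t = (9.24528×10^7 + 5.3108×10^8)/2 = 3.117664×10^8 km.
The apoapsis of the transfer ellipse is at r = 5.3108×10^8 km.
From the vis-viva equation, v = √[μ(2/r − 1/a_t)] = 8.609 km/s.

v = 8.609 km/s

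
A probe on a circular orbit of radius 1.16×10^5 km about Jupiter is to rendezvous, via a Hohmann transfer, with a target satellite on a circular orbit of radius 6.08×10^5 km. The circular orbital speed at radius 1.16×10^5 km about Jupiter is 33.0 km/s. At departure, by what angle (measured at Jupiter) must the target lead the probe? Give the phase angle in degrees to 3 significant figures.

From the circular-orbit relation v² = μ/r at r = 1.16×10^5 km: μ = v²r = (33.0)² × 1.16×10^5 = 1.26324×10^8 km³/s².
The Hohmann ellipse has a_t = (r₁ + r₂)/2 = 3.620×10^5 km.
The half-period of the transfer ellipse is t = π√(a_t³/μ) = 60879.3 s.
Target angular speed ω₂ = √(μ/r₂³) = 2.37076×10^-5 rad/s.
Angle swept by the target during transfer: ω₂·t = 1.443302 rad = 82.70°.
Arrival is 180° from departure on the ellipse, so φ = 180° − 82.70° = 97.3°.

φ = 97.3°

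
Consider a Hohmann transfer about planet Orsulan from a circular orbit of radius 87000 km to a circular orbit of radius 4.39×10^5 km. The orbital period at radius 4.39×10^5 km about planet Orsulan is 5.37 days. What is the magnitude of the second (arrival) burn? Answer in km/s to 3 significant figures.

From Kepler's third law T² = 4π²r³/μ at r = 4.39×10^5 km, T = 5.37 days = 5.37 × 86400 s = 4.63968×10^5 s: μ = 4π²r³/T² = 1.55159×10^7 km³/s².
Transfer-ellipse semi-major axis a_t = (r₁ + r₂)/2 = (87000 + 4.390×10^5)/2 = 2.630×10^5 km.
On the circular orbit at r = 4.390×10^5 km, v_c = √(μ/r) = 5.945 km/s.
Transfer-orbit speed at the same r (vis-viva, a = a_t): v_t = √[μ(2/r − 1/a_t)] = 3.419 km/s.
Δv₂ = |v_t − v_c| = |3.419 − 5.945| = 2.526 km/s.

Δv₂ = 2.53 km/s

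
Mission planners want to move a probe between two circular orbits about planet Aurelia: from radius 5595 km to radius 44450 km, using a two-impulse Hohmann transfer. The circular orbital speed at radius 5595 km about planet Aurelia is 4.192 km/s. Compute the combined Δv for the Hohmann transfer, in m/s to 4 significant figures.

From the circular-orbit relation v² = μ/r at r = 5595 km: μ = v²r = (4.192)² × 5595 = 98320.2 km³/s².
Semi-major axis of the transfer orbit: a_t = (5595 + 44450)/2 = 25022.5 km.
At r₁ the circular-orbit speed is v₁ = √(μ/r₁) = 4.192 km/s.
Transfer-orbit speed at r₁ (vis-viva equation): v_p = √[μ(2/r₁ − 1/a_t)] = 5.587 km/s.
First burn Δv₁ = |v_p − v₁| = 1.395 km/s.
Circular speed at r₂: v₂ = √(μ/r₂) = 1.4873 km/s.
Transfer-orbit speed at r₂: v_a = √[μ(2/r₂ − 1/a_t)] = 0.70327 km/s.
Second burn Δv₂ = |v₂ − v_a| = 0.7840 km/s.
Δv = Δv₁ + Δv₂ = 1.395 + 0.7840 = 2.179 km/s.

Δv = 2179 m/s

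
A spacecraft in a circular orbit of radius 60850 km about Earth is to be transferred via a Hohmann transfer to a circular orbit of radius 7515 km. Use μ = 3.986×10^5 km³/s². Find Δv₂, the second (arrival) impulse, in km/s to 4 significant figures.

Δv₂ = 2.434 km/s

Semi-major axis of the transfer orbit: a_t = (60850 + 7515)/2 = 34182.5 km.
On the circular orbit at r = 7515 km, v_c = √(μ/r) = 7.283 km/s.
Transfer-orbit speed at the same r (vis-viva, a = a_t): v_t = √[μ(2/r − 1/a_t)] = 9.717 km/s.
Δv₂ = |v_t − v_c| = |9.717 − 7.283| = 2.434 km/s.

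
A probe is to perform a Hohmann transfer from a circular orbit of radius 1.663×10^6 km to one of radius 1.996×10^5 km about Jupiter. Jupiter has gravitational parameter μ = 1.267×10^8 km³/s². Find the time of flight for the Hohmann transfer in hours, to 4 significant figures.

Semi-major axis of the transfer orbit: a_t = (1.663×10^6 + 1.996×10^5)/2 = 9.313×10^5 km.
Half the transfer-orbit period gives t = π√(a_t³/μ) = 2.5084×10^5 s.
Converting: 2.5084×10^5 s ÷ 3600 s/hour = 69.68 hours.

t = 69.68 hours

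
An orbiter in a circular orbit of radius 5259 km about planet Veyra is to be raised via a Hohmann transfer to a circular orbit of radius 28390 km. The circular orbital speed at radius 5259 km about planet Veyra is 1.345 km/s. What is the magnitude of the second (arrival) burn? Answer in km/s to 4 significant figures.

From the circular-orbit relation v² = μ/r at r = 5259 km: μ = v²r = (1.345)² × 5259 = 9513.66 km³/s².
Transfer-ellipse semi-major axis a_t = (r₁ + r₂)/2 = (5259 + 28390)/2 = 16824.5 km.
Circular speed at r = 28390 km: v_c = √(μ/r) = 0.57888 km/s.
Vis-viva on the transfer ellipse at r = 28390 km gives v_t = √[μ(2/r − 1/a_t)] = 0.32365 km/s.
Δv₂ = |v_t − v_c| = |0.32365 − 0.57888| = 0.2552 km/s.

Δv₂ = 0.2552 km/s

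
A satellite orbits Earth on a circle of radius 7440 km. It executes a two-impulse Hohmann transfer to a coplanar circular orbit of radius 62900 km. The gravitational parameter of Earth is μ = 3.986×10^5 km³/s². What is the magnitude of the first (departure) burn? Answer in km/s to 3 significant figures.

The Hohmann ellipse has a_t = (r₁ + r₂)/2 = 35170 km.
Circular speed at r = 7440 km: v_c = √(μ/r) = 7.320 km/s.
Transfer-orbit speed at the same r (vis-viva, a = a_t): v_t = √[μ(2/r − 1/a_t)] = 9.789 km/s.
Δv₁ = |v_t − v_c| = |9.789 − 7.320| = 2.469 km/s.

Δv₁ = 2.47 km/s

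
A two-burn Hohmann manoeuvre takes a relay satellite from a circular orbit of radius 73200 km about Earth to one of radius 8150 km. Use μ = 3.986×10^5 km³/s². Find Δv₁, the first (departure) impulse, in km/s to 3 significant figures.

Semi-major axis of the transfer orbit: a_t = (73200 + 8150)/2 = 40675 km.
On the circular orbit at r = 73200 km, v_c = √(μ/r) = 2.334 km/s.
Vis-viva on the transfer ellipse at r = 73200 km gives v_t = √[μ(2/r − 1/a_t)] = 1.045 km/s.
Δv₁ = |v_t − v_c| = |1.045 − 2.334| = 1.289 km/s.

Δv₁ = 1.29 km/s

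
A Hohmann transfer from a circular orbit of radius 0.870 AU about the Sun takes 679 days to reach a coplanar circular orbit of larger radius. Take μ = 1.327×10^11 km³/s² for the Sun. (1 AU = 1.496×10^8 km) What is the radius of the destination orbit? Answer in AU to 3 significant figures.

r₂ = 3.93 AU

In km: r₁ = 0.870 × 1.496×10^8 = 1.30152×10^8 km.
Transfer time t = 679 days = 5.86656×10^7 s, and t = π√(a_t³/μ).
So a_t = (μ t²/π²)^(1/3) = (1.327×10^11 × (5.86656×10^7)² / π²)^(1/3) = 3.5902×10^8 km.
Since a_t = (r₁ + r₂)/2, r₂ = 2a_t − r₁ = 2×3.5902×10^8 − 1.30152×10^8 = 5.87888×10^8 km.
In AU: r₂ = 5.87888×10^8 / 1.496×10^8 = 3.93 AU.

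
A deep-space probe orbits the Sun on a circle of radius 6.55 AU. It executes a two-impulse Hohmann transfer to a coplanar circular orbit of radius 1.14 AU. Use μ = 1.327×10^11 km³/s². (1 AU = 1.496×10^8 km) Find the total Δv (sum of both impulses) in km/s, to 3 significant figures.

In km: r₁ = 6.55 × 1.496×10^8 = 9.7988×10^8 km; r₂ = 1.14 × 1.496×10^8 = 1.70544×10^8 km.
The Hohmann ellipse has a_t = (r₁ + r₂)/2 = 5.75212×10^8 km.
At r₁ the circular-orbit speed is v₁ = √(μ/r₁) = 11.6372 km/s.
Transfer-orbit speed at r₁ (v² = μ(2/r − 1/a)): v_a = √[μ(2/r₁ − 1/a_t)] = 6.33656 km/s.
First burn Δv₁ = |v_a − v₁| = 5.301 km/s.
Circular speed at r₂: v₂ = √(μ/r₂) = 27.894 km/s.
Transfer-orbit speed at r₂: v_p = √[μ(2/r₂ − 1/a_t)] = 36.407 km/s.
Second burn Δv₂ = |v₂ − v_p| = 8.513 km/s.
Δv = Δv₁ + Δv₂ = 5.301 + 8.513 = 13.81 km/s.

Δv = 13.8 km/s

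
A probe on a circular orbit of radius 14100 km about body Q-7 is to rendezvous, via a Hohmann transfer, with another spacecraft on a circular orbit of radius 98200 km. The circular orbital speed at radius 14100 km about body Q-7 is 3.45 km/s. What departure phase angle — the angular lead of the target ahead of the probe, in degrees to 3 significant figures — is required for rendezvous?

From the circular-orbit relation v² = μ/r at r = 14100 km: μ = v²r = (3.45)² × 14100 = 1.67825×10^5 km³/s².
Transfer-ellipse semi-major axis a_t = (r₁ + r₂)/2 = (14100 + 98200)/2 = 56150 km.
Transfer time t = π√(a_t³/μ) = 1.02034×10^5 s.
Target angular speed ω₂ = √(μ/r₂³) = 1.33126×10^-5 rad/s.
Angle swept by the target during transfer: ω₂·t = 1.35834 rad = 77.83°.
The probe traverses 180° on the transfer ellipse, so the target must lead by 180° − 77.83° = 102°.

φ = 102°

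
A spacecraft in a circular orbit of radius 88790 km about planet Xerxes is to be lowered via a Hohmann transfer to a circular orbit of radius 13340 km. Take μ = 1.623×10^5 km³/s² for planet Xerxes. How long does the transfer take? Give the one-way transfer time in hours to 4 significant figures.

t = 25.00 hours

The Hohmann ellipse has a_t = (r₁ + r₂)/2 = 51065 km.
Half the transfer-orbit period gives t = π√(a_t³/μ) = 89990 s.
Converting: 89990 s ÷ 3600 s/hour = 25.00 hours.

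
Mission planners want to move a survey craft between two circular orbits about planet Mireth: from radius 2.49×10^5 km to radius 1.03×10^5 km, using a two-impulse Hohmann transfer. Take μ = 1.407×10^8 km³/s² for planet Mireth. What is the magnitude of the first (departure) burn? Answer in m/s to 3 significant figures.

Δv₁ = 5590 m/s

The Hohmann ellipse has a_t = (r₁ + r₂)/2 = 1.760×10^5 km.
Circular speed at r = 2.490×10^5 km: v_c = √(μ/r) = 23.771 km/s.
Vis-viva on the transfer ellipse at r = 2.490×10^5 km gives v_t = √[μ(2/r − 1/a_t)] = 18.185 km/s.
Δv₁ = |v_t − v_c| = |18.185 − 23.771| = 5.586 km/s.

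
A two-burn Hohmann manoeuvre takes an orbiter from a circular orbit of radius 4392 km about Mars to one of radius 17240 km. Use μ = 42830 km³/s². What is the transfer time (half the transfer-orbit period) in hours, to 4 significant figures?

t = 4.743 hours

Transfer-ellipse semi-major axis a_t = (r₁ + r₂)/2 = (4392 + 17240)/2 = 10816 km.
Transfer time t = π√(a_t³/μ) = π√((10816)³ / 42830) = 17076 s.
Converting: 17076 s ÷ 3600 s/hour = 4.743 hours.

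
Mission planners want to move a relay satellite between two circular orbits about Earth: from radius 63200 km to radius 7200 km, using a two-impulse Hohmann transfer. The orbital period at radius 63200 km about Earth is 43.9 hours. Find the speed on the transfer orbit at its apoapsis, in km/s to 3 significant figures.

From Kepler's third law T² = 4π²r³/μ at r = 63200 km, T = 43.9 hours = 43.9 × 3600 s = 1.5804×10^5 s: μ = 4π²r³/T² = 3.99004×10^5 km³/s².
Transfer-ellipse semi-major axis a_t = (r₁ + r₂)/2 = (63200 + 7200)/2 = 35200 km.
The apoapsis of the transfer ellipse is at r = 63200 km.
Vis-viva: v = √[μ(2/r − 1/a_t)] = √[3.99004×10^5 × (2/63200 − 1/35200)] = 1.136 km/s.

v = 1.14 km/s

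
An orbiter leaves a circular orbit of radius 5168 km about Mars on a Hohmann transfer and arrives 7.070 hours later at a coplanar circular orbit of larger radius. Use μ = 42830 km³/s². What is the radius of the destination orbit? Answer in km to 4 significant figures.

Transfer time t = 7.070 hours = 25452 s, and t = π√(a_t³/μ).
So a_t = (μ t²/π²)^(1/3) = (42830 × (25452)² / π²)^(1/3) = 14113 km.
Since a_t = (r₁ + r₂)/2, r₂ = 2a_t − r₁ = 2×14113 − 5168 = 23058 km.

r₂ = 23060 km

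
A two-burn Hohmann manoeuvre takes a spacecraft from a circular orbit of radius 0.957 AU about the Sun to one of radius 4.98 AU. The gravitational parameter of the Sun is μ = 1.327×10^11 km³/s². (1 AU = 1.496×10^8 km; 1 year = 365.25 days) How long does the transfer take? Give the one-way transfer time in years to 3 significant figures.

In km: r₁ = 0.957 × 1.496×10^8 = 1.431672×10^8 km; r₂ = 4.98 × 1.496×10^8 = 7.45008×10^8 km.
The Hohmann ellipse has a_t = (r₁ + r₂)/2 = 4.440876×10^8 km.
Transfer time t = π√(a_t³/μ) = π√((4.440876×10^8)³ / 1.327×10^11) = 8.071×10^7 s.
Converting: 8.071×10^7 s ÷ 3.15576×10^7 s/year (365.25 × 86400) = 2.56 years.

t = 2.56 years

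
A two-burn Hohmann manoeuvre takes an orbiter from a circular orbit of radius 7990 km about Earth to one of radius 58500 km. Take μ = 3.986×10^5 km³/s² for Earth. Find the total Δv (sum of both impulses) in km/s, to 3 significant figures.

Transfer-ellipse semi-major axis a_t = (r₁ + r₂)/2 = (7990 + 58500)/2 = 33245 km.
Circular speed at r₁: v₁ = √(μ/r₁) = √(3.986×10^5/7990) = 7.063 km/s.
On the transfer ellipse at r₁, v² = μ(2/r − 1/a) gives v_p = √[μ(2/r₁ − 1/a_t)] = 9.369 km/s.
First burn Δv₁ = |v_p − v₁| = 2.306 km/s.
At r₂, v₂ = √(μ/r₂) = 2.6103 km/s.
Transfer-orbit speed at r₂: v_a = √[μ(2/r₂ − 1/a_t)] = 1.2797 km/s.
Second burn Δv₂ = |v₂ − v_a| = 1.331 km/s.
Δv = Δv₁ + Δv₂ = 2.306 + 1.331 = 3.637 km/s.

Δv = 3.64 km/s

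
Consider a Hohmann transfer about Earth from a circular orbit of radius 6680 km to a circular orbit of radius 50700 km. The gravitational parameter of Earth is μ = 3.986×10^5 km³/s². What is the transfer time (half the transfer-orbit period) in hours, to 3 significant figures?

t = 6.72 hours

The Hohmann ellipse has a_t = (r₁ + r₂)/2 = 28690 km.
Transfer time t = π√(a_t³/μ) = π√((28690)³ / 3.986×10^5) = 24180 s.
Converting: 24180 s ÷ 3600 s/hour = 6.72 hours.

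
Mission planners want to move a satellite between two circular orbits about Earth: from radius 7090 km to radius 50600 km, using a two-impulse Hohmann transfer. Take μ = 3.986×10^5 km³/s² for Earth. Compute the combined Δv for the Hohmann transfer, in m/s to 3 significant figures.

Δv = 3850 m/s

Transfer-ellipse semi-major axis a_t = (r₁ + r₂)/2 = (7090 + 50600)/2 = 28845 km.
At r₁ the circular-orbit speed is v₁ = √(μ/r₁) = 7.498 km/s.
On the transfer ellipse at r₁, vis-viva equation gives v_p = √[μ(2/r₁ − 1/a_t)] = 9.931 km/s.
First burn Δv₁ = |v_p − v₁| = 2.433 km/s.
Circular speed at r₂: v₂ = √(μ/r₂) = 2.8067 km/s.
Transfer-orbit speed at r₂: v_a = √[μ(2/r₂ − 1/a_t)] = 1.3915 km/s.
Second burn Δv₂ = |v₂ − v_a| = 1.415 km/s.
Δv = Δv₁ + Δv₂ = 2.433 + 1.415 = 3.848 km/s.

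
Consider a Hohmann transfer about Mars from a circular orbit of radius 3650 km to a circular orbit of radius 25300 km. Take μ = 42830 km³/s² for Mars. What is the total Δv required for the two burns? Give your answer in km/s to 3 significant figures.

Transfer-ellipse semi-major axis a_t = (r₁ + r₂)/2 = (3650 + 25300)/2 = 14475 km.
Circular speed at r₁: v₁ = √(μ/r₁) = √(42830/3650) = 3.426 km/s.
On the transfer ellipse at r₁, vis-viva equation gives v_p = √[μ(2/r₁ − 1/a_t)] = 4.529 km/s.
First burn Δv₁ = |v_p − v₁| = 1.103 km/s.
Circular speed at r₂: v₂ = √(μ/r₂) = 1.30111 km/s.
Transfer-orbit speed at r₂: v_a = √[μ(2/r₂ − 1/a_t)] = 0.653358 km/s.
Second burn Δv₂ = |v₂ − v_a| = 0.6478 km/s.
Total Δv = Δv₁ + Δv₂ = 1.751 km/s.

Δv = 1.75 km/s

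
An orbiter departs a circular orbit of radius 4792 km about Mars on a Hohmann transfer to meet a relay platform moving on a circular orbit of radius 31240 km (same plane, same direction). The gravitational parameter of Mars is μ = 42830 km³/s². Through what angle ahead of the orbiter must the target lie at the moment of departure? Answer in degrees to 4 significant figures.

φ = 101.2°

The Hohmann ellipse has a_t = (r₁ + r₂)/2 = 18016 km.
Transfer time t = π√(a_t³/μ) = 36708.2 s.
The target's mean motion on its circular orbit is ω₂ = √(μ/r₂³) = 3.74807×10^-5 rad/s.
Angle swept by the target during transfer: ω₂·t = 1.3758 rad = 78.83°.
Arrival is 180° from departure on the ellipse, so φ = 180° − 78.83° = 101.2°.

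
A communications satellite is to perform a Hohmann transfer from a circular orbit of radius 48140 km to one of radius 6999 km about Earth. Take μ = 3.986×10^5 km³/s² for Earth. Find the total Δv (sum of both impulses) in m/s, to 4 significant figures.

The Hohmann ellipse has a_t = (r₁ + r₂)/2 = 27569.5 km.
Circular speed at r₁: v₁ = √(μ/r₁) = √(3.986×10^5/48140) = 2.8775 km/s.
On the transfer ellipse at r₁, vis-viva equation gives v_a = √[μ(2/r₁ − 1/a_t)] = 1.4498 km/s.
First burn Δv₁ = |v_a − v₁| = 1.4277 km/s.
Circular speed at r₂: v₂ = √(μ/r₂) = 7.5466 km/s.
Transfer-orbit speed at r₂: v_p = √[μ(2/r₂ − 1/a_t)] = 9.9722 km/s.
Second burn Δv₂ = |v₂ − v_p| = 2.4256 km/s.
Δv = Δv₁ + Δv₂ = 1.4277 + 2.4256 = 3.853 km/s.

Δv = 3853 m/s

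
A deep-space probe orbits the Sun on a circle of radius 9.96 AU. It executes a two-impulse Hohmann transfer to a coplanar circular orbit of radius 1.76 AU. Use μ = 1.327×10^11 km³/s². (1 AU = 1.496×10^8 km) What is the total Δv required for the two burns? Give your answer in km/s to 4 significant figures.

In km: r₁ = 9.96 × 1.496×10^8 = 1.490016×10^9 km; r₂ = 1.76 × 1.496×10^8 = 2.63296×10^8 km.
Semi-major axis of the transfer orbit: a_t = (1.490016×10^9 + 2.63296×10^8)/2 = 8.76656×10^8 km.
At r₁ the circular-orbit speed is v₁ = √(μ/r₁) = 9.437 km/s.
On the transfer ellipse at r₁, vis-viva equation gives v_a = √[μ(2/r₁ − 1/a_t)] = 5.172 km/s.
First burn Δv₁ = |v_a − v₁| = 4.265 km/s.
At r₂, v₂ = √(μ/r₂) = 22.450 km/s.
Transfer-orbit speed at r₂: v_p = √[μ(2/r₂ − 1/a_t)] = 29.268 km/s.
Second burn Δv₂ = |v₂ − v_p| = 6.818 km/s.
Δv = Δv₁ + Δv₂ = 4.265 + 6.818 = 11.08 km/s.

Δv = 11.08 km/s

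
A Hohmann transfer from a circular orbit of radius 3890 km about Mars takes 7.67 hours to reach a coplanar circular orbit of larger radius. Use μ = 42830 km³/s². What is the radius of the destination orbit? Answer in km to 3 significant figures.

r₂ = 25900 km

Transfer time t = 7.67 hours = 27612 s, and t = π√(a_t³/μ).
So a_t = (μ t²/π²)^(1/3) = (42830 × (27612)² / π²)^(1/3) = 14901 km.
Since a_t = (r₁ + r₂)/2, r₂ = 2a_t − r₁ = 2×14901 − 3890 = 25912 km.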